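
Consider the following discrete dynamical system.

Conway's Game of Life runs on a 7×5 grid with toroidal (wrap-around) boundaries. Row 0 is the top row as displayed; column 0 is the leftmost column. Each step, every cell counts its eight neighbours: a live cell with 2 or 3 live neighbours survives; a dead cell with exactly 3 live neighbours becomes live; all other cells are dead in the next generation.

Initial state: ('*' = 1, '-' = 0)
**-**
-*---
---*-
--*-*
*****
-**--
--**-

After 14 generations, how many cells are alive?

[0] **-**
-*---
---*-
--*-*
*****
-**--
--**-
[1] **-**
-*-*-
--**-
-----
----*
-----
-----
[2] **-**
-*---
--**-
---*-
-----
-----
*---*
[3] -***-
-*---
--**-
--**-
-----
-----
-*-*-
[4] **-*-
-*---
-*-*-
--**-
-----
-----
-*-*-
[5] **--*
-*--*
-*-*-
--**-
-----
-----
**--*
[6] --**-
-*-**
**-**
--**-
-----
*----
-*--*
[7] -*---
-*---
-*---
****-
-----
*----
*****
[8] ---**
***--
-----
***--
*-*-*
*-**-
--***
[9] -----
*****
-----
*-***
-----
*----
**---
[10] ---*-
*****
-----
---**
**-*-
**---
**---
[11] ---*-
*****
-*---
*-***
-*-*-
-----
***-*
[12] -----
**-**
-----
*--**
**-*-
---**
*****
[13] -----
*---*
-**--
****-
-*---
-----
***--
[14] ----*
**---
-----
*--*-
**---
*-*--
-*---

10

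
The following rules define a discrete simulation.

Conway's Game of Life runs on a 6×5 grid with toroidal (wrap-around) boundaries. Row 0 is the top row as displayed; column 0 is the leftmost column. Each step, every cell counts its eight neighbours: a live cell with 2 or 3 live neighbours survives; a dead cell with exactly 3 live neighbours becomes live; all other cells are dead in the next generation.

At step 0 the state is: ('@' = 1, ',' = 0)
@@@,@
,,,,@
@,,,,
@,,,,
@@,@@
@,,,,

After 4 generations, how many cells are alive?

16

step 0: @@@,@
,,,,@
@,,,,
@,,,,
@@,@@
@,,,,
step 1: ,@,@@
,,,@@
@,,,@
,,,,,
,@,,,
,,,,,
step 2: @,@@@
,,@,,
@,,@@
@,,,,
,,,,,
@,@,,
step 3: @,@,@
,,@,,
@@,@@
@,,,,
,@,,,
@,@,,
step 4: @,@,@
,,@,,
@@@@@
,,@,,
@@,,,
@,@@@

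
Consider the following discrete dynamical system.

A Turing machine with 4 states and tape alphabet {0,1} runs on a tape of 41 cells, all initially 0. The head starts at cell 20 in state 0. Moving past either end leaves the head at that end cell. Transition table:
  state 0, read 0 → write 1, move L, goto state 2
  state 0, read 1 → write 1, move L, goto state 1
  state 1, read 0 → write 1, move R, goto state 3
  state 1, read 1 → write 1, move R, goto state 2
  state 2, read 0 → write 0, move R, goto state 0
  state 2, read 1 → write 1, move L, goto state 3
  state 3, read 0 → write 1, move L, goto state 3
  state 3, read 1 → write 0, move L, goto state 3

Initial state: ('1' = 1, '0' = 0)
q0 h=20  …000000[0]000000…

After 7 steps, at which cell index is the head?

17

gen 0: q0 h=20  …000000[0]000000…
gen 1: q2 h=19  …000000[0]100000…
gen 2: q0 h=20  …000000[1]000000…
gen 3: q1 h=19  …000000[0]100000…
gen 4: q3 h=20  …000001[1]000000…
gen 5: q3 h=19  …000000[1]000000…
gen 6: q3 h=18  …000000[0]000000…
gen 7: q3 h=17  …000000[0]100000…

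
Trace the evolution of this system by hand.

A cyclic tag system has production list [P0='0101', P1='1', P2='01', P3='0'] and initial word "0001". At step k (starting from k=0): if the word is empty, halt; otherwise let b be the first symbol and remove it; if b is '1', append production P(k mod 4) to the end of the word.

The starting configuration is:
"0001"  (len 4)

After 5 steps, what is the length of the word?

step 0: "0001"  (len 4)
step 1: "001"  (len 3)
step 2: "01"  (len 2)
step 3: "1"  (len 1)
step 4: "0"  (len 1)
step 5: (halted — word empty)

0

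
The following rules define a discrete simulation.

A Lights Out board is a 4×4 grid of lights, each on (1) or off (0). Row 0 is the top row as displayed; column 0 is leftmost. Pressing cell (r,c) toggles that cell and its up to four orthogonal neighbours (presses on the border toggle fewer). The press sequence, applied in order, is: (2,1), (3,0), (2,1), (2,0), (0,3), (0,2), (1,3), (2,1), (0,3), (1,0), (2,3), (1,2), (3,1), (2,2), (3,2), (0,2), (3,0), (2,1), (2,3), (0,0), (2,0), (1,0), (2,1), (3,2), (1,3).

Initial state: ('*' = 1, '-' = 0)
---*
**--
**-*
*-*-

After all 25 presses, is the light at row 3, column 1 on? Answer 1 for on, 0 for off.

0

[0] ---*
**--
**-*
*-*-
[1] ---*
*---
--**
***-
[2] ---*
*---
*-**
--*-
[3] ---*
**--
-*-*
-**-
[4] ---*
-*--
*--*
***-
[5] --*-
-*-*
*--*
***-
[6] -*-*
-***
*--*
***-
[7] -*--
-*--
*---
***-
[8] -*--
----
-**-
*-*-
[9] -***
---*
-**-
*-*-
[10] ****
**-*
***-
*-*-
[11] ****
**--
**-*
*-**
[12] **-*
*-**
****
*-**
[13] **-*
*-**
*-**
-*-*
[14] **-*
*--*
**--
-***
[15] **-*
*--*
***-
----
[16] *-*-
*-**
***-
----
[17] *-*-
*-**
-**-
**--
[18] *-*-
****
*---
*---
[19] *-*-
***-
*-**
*--*
[20] -**-
-**-
*-**
*--*
[21] -**-
***-
-***
---*
[22] ***-
--*-
****
---*
[23] ***-
-**-
---*
-*-*
[24] ***-
-**-
--**
--*-
[25] ****
-*-*
--*-
--*-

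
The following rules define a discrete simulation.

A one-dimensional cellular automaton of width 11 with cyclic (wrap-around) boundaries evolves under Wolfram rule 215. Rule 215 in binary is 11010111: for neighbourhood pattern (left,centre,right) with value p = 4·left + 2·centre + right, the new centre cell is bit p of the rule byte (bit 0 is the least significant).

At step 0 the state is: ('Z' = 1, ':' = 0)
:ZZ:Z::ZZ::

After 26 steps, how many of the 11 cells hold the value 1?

step 0: :ZZ:Z::ZZ::
step 1: Z:Z:ZZZ:ZZZ
step 2: Z:Z::ZZ::ZZ
step 3: Z:ZZZ:ZZZ:Z
step 4: Z::ZZ::ZZ::
step 5: ZZZ:ZZZ:ZZZ
step 6: ZZZ::ZZ::ZZ
step 7: ZZZZZ:ZZZ:Z
step 8: ZZZZZ::ZZ::
step 9: :ZZZZZZ:ZZZ
step 10: ::ZZZZZ::ZZ
step 11: ZZ:ZZZZZZ:Z
step 12: ZZ::ZZZZZ::
step 13: :ZZZ:ZZZZZZ
step 14: ::ZZ::ZZZZZ
step 15: ZZ:ZZZ:ZZZZ
step 16: ZZ::ZZ::ZZZ
step 17: ZZZZ:ZZZ:ZZ
step 18: ZZZZ::ZZ::Z
step 19: ZZZZZZ:ZZZ:
step 20: :ZZZZZ::ZZ:
step 21: Z:ZZZZZZ:ZZ
step 22: Z::ZZZZZ::Z
step 23: ZZZ:ZZZZZZ:
step 24: :ZZ::ZZZZZ:
step 25: Z:ZZZ:ZZZZZ
step 26: Z::ZZ::ZZZZ

7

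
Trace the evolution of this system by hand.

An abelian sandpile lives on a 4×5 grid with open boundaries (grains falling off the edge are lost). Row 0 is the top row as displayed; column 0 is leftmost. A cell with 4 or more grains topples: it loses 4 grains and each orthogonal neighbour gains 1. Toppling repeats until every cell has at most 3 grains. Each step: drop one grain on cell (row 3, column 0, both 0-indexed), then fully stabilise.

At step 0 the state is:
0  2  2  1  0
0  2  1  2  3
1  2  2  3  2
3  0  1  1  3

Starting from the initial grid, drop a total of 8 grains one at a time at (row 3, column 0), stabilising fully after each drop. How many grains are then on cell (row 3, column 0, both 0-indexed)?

step 0: 0  2  2  1  0
0  2  1  2  3
1  2  2  3  2
3  0  1  1  3
step 1: 0  2  2  1  0
0  2  1  2  3
2  2  2  3  2
0  1  1  1  3
step 2: 0  2  2  1  0
0  2  1  2  3
2  2  2  3  2
1  1  1  1  3
step 3: 0  2  2  1  0
0  2  1  2  3
2  2  2  3  2
2  1  1  1  3
step 4: 0  2  2  1  0
0  2  1  2  3
2  2  2  3  2
3  1  1  1  3
step 5: 0  2  2  1  0
0  2  1  2  3
3  2  2  3  2
0  2  1  1  3
step 6: 0  2  2  1  0
0  2  1  2  3
3  2  2  3  2
1  2  1  1  3
step 7: 0  2  2  1  0
0  2  1  2  3
3  2  2  3  2
2  2  1  1  3
step 8: 0  2  2  1  0
0  2  1  2  3
3  2  2  3  2
3  2  1  1  3

3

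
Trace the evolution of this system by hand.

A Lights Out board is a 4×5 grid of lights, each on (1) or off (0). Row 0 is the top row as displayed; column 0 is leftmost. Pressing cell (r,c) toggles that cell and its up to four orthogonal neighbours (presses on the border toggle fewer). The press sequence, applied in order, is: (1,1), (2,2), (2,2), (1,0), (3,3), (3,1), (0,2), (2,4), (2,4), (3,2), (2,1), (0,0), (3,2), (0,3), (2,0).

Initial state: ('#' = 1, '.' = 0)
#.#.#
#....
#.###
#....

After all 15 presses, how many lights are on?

0) #.#.#
#....
#.###
#....
1) ###.#
.##..
#####
#....
2) ###.#
.#...
#...#
#.#..
3) ###.#
.##..
#####
#....
4) .##.#
#.#..
.####
#....
5) .##.#
#.#..
.##.#
#.###
6) .##.#
#.#..
..#.#
.#.##
7) ...##
#....
..#.#
.#.##
8) ...##
#...#
..##.
.#.#.
9) ...##
#....
..#.#
.#.##
10) ...##
#....
....#
..#.#
11) ...##
##...
###.#
.##.#
12) ##.##
.#...
###.#
.##.#
13) ##.##
.#...
##..#
...##
14) ###..
.#.#.
##..#
...##
15) ###..
##.#.
....#
#..##

10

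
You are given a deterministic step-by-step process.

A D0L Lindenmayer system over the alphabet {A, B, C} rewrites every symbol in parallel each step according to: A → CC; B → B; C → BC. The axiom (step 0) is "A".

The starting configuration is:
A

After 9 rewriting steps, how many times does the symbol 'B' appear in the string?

16

step 0: A
step 1: CC
step 2: BCBC
step 3: BBCBBC
step 4: BBBCBBBC
step 5: BBBBCBBBBC
step 6: BBBBBCBBBBBC
step 7: BBBBBBCBBBBBBC
step 8: BBBBBBBCBBBBBBBC
step 9: BBBBBBBBCBBBBBBBBC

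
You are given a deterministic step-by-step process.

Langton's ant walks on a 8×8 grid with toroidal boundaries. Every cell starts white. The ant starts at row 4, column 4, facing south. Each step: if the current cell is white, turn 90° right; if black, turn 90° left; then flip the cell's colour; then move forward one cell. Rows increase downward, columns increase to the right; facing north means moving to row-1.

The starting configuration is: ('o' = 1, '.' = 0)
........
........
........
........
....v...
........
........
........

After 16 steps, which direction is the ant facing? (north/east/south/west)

south

t=0: ........
........
........
........
....v...
........
........
........
t=1: ........
........
........
........
...<o...
........
........
........
t=2: ........
........
........
...^....
...oo...
........
........
........
t=3: ........
........
........
...o>...
...oo...
........
........
........
t=4: ........
........
........
...oo...
...ov...
........
........
........
t=5: ........
........
........
...oo...
...o.>..
........
........
........
t=6: ........
........
........
...oo...
...o.o..
.....v..
........
........
t=7: ........
........
........
...oo...
...o.o..
....<o..
........
........
t=8: ........
........
........
...oo...
...o^o..
....oo..
........
........
t=9: ........
........
........
...oo...
...oo>..
....oo..
........
........
t=10: ........
........
........
...oo^..
...oo...
....oo..
........
........
t=11: ........
........
........
...ooo>.
...oo...
....oo..
........
........
t=12: ........
........
........
...oooo.
...oo.v.
....oo..
........
........
t=13: ........
........
........
...oooo.
...oo<o.
....oo..
........
........
t=14: ........
........
........
...oo^o.
...oooo.
....oo..
........
........
t=15: ........
........
........
...o<.o.
...oooo.
....oo..
........
........
t=16: ........
........
........
...o..o.
...ovoo.
....oo..
........
........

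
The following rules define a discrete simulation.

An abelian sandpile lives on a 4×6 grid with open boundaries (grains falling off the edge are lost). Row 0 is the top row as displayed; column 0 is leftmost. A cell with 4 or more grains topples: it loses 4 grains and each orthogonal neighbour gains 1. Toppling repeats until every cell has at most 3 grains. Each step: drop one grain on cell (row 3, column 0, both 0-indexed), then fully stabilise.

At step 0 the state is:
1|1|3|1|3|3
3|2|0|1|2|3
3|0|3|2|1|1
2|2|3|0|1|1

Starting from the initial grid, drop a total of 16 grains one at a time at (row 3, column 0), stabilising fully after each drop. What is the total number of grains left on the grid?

t=0: 1|1|3|1|3|3
3|2|0|1|2|3
3|0|3|2|1|1
2|2|3|0|1|1
t=1: 1|1|3|1|3|3
3|2|0|1|2|3
3|0|3|2|1|1
3|2|3|0|1|1
t=2: 2|1|3|1|3|3
0|3|0|1|2|3
1|1|3|2|1|1
1|3|3|0|1|1
t=3: 2|1|3|1|3|3
0|3|0|1|2|3
1|1|3|2|1|1
2|3|3|0|1|1
t=4: 2|1|3|1|3|3
0|3|0|1|2|3
1|1|3|2|1|1
3|3|3|0|1|1
t=5: 2|1|3|1|3|3
0|3|1|1|2|3
2|3|0|3|1|1
1|1|1|1|1|1
t=6: 2|1|3|1|3|3
0|3|1|1|2|3
2|3|0|3|1|1
2|1|1|1|1|1
t=7: 2|1|3|1|3|3
0|3|1|1|2|3
2|3|0|3|1|1
3|1|1|1|1|1
t=8: 2|1|3|1|3|3
0|3|1|1|2|3
3|3|0|3|1|1
0|2|1|1|1|1
t=9: 2|1|3|1|3|3
0|3|1|1|2|3
3|3|0|3|1|1
1|2|1|1|1|1
t=10: 2|1|3|1|3|3
0|3|1|1|2|3
3|3|0|3|1|1
2|2|1|1|1|1
t=11: 2|1|3|1|3|3
0|3|1|1|2|3
3|3|0|3|1|1
3|2|1|1|1|1
t=12: 2|2|3|1|3|3
2|0|2|1|2|3
1|2|1|3|1|1
2|0|2|1|1|1
t=13: 2|2|3|1|3|3
2|0|2|1|2|3
1|2|1|3|1|1
3|0|2|1|1|1
t=14: 2|2|3|1|3|3
2|0|2|1|2|3
2|2|1|3|1|1
0|1|2|1|1|1
t=15: 2|2|3|1|3|3
2|0|2|1|2|3
2|2|1|3|1|1
1|1|2|1|1|1
t=16: 2|2|3|1|3|3
2|0|2|1|2|3
2|2|1|3|1|1
2|1|2|1|1|1

42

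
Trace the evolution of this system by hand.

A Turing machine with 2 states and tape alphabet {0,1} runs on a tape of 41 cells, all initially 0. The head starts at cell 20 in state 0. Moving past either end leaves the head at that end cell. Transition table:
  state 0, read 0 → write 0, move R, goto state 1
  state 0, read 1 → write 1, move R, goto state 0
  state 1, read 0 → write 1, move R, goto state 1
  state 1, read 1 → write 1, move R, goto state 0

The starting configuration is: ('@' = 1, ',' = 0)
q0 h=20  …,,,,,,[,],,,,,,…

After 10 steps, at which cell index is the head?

gen 0: q0 h=20  …,,,,,,[,],,,,,,…
gen 1: q1 h=21  …,,,,,,[,],,,,,,…
gen 2: q1 h=22  …,,,,,@[,],,,,,,…
gen 3: q1 h=23  …,,,,@@[,],,,,,,…
gen 4: q1 h=24  …,,,@@@[,],,,,,,…
gen 5: q1 h=25  …,,@@@@[,],,,,,,…
gen 6: q1 h=26  …,@@@@@[,],,,,,,…
gen 7: q1 h=27  …@@@@@@[,],,,,,,…
gen 8: q1 h=28  …@@@@@@[,],,,,,,…
gen 9: q1 h=29  …@@@@@@[,],,,,,,…
gen 10: q1 h=30  …@@@@@@[,],,,,,,…

30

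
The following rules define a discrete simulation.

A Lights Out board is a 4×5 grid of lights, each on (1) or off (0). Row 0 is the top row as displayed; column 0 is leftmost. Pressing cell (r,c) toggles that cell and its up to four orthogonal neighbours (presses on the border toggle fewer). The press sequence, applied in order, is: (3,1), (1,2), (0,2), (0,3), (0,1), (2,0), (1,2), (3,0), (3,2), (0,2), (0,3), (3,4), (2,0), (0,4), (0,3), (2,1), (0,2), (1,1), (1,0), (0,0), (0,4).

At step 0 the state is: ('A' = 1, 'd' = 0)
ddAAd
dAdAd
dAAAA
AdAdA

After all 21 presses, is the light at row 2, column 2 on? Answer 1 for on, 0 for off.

1

[0] ddAAd
dAdAd
dAAAA
AdAdA
[1] ddAAd
dAdAd
ddAAA
dAddA
[2] dddAd
ddAdd
dddAA
dAddA
[3] dAAdd
ddddd
dddAA
dAddA
[4] dAdAA
dddAd
dddAA
dAddA
[5] AdAAA
dAdAd
dddAA
dAddA
[6] AdAAA
AAdAd
AAdAA
AAddA
[7] AddAA
AdAdd
AAAAA
AAddA
[8] AddAA
AdAdd
dAAAA
ddddA
[9] AddAA
AdAdd
dAdAA
dAAAA
[10] AAAdA
Adddd
dAdAA
dAAAA
[11] AAdAd
AddAd
dAdAA
dAAAA
[12] AAdAd
AddAd
dAdAd
dAAdd
[13] AAdAd
dddAd
AddAd
AAAdd
[14] AAddA
dddAA
AddAd
AAAdd
[15] AAAAd
ddddA
AddAd
AAAdd
[16] AAAAd
dAddA
dAAAd
AdAdd
[17] Adddd
dAAdA
dAAAd
AdAdd
[18] AAddd
AdddA
ddAAd
AdAdd
[19] dAddd
dAddA
AdAAd
AdAdd
[20] Adddd
AAddA
AdAAd
AdAdd
[21] AddAA
AAddd
AdAAd
AdAdd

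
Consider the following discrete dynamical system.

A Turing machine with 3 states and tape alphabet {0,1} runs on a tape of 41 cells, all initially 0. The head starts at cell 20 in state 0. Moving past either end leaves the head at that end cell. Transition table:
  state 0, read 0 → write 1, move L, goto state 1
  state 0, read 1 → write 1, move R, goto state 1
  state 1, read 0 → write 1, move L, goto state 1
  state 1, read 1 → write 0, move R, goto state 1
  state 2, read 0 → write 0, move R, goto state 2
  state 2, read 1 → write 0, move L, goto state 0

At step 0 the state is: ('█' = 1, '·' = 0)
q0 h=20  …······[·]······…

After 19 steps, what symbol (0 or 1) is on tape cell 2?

1

step 0: q0 h=20  …······[·]······…
step 1: q1 h=19  …······[·]█·····…
step 2: q1 h=18  …······[·]██····…
step 3: q1 h=17  …······[·]███···…
step 4: q1 h=16  …······[·]████··…
step 5: q1 h=15  …······[·]█████·…
step 6: q1 h=14  …······[·]██████…
step 7: q1 h=13  …······[·]██████…
step 8: q1 h=12  …······[·]██████…
step 9: q1 h=11  …······[·]██████…
step 10: q1 h=10  …······[·]██████…
step 11: q1 h= 9  …······[·]██████…
step 12: q1 h= 8  …······[·]██████…
step 13: q1 h= 7  …······[·]██████…
step 14: q1 h= 6  |······[·]██████…
step 15: q1 h= 5  |·····[·]██████…
step 16: q1 h= 4  |····[·]██████…
step 17: q1 h= 3  |···[·]██████…
step 18: q1 h= 2  |··[·]██████…
step 19: q1 h= 1  |·[·]██████…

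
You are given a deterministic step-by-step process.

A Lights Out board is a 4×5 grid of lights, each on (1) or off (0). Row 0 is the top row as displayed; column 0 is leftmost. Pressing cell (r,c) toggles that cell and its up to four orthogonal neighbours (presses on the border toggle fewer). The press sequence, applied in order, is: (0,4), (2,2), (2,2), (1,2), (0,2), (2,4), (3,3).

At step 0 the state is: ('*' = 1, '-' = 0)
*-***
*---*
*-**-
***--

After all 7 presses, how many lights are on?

14

k=0  *-***
*---*
*-**-
***--
k=1  *-*--
*----
*-**-
***--
k=2  *-*--
*-*--
**---
**---
k=3  *-*--
*----
*-**-
***--
k=4  *----
****-
*--*-
***--
k=5  ****-
**-*-
*--*-
***--
k=6  ****-
**-**
*---*
***-*
k=7  ****-
**-**
*--**
**-*-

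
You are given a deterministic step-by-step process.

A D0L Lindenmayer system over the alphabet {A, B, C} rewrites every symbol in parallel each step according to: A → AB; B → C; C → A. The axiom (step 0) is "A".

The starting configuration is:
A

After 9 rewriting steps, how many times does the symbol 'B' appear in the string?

[0] A
[1] AB
[2] ABC
[3] ABCA
[4] ABCAAB
[5] ABCAABABC
[6] ABCAABABCABCA
[7] ABCAABABCABCAABCAAB
[8] ABCAABABCABCAABCAABABCAABABC
[9] ABCAABABCABCAABCAABABCAABABCABCAABABCABCA

13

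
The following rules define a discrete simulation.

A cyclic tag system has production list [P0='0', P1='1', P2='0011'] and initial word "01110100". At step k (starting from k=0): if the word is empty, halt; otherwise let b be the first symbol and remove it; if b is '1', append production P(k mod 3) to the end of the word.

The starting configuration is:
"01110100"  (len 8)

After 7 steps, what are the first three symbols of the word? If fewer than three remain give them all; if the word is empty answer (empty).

gen 0: "01110100"  (len 8)
gen 1: "1110100"  (len 7)
gen 2: "1101001"  (len 7)
gen 3: "1010010011"  (len 10)
gen 4: "0100100110"  (len 10)
gen 5: "100100110"  (len 9)
gen 6: "001001100011"  (len 12)
gen 7: "01001100011"  (len 11)

010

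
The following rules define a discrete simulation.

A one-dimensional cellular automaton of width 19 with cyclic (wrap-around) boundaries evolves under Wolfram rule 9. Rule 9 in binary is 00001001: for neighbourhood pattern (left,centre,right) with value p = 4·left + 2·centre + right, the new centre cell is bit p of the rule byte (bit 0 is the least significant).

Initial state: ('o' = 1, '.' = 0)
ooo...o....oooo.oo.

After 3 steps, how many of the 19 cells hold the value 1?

k=0  ooo...o....oooo.oo.
k=1  o...o...oo.o....o..
k=2  ..o...o.o....oo....
k=3  o...o.....oo.o..ooo

8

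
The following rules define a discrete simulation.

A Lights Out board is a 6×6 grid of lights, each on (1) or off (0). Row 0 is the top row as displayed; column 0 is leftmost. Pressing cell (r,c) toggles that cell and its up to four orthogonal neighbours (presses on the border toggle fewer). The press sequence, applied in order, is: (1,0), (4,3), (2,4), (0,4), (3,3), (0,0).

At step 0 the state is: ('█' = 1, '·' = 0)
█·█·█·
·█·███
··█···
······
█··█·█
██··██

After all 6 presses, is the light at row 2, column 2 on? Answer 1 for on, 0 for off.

[0] █·█·█·
·█·███
··█···
······
█··█·█
██··██
[1] ··█·█·
█··███
█·█···
······
█··█·█
██··██
[2] ··█·█·
█··███
█·█···
···█··
█·█·██
██·███
[3] ··█·█·
█··█·█
█·████
···██·
█·█·██
██·███
[4] ··██·█
█··███
█·████
···██·
█·█·██
██·███
[5] ··██·█
█··███
█·█·██
··█···
█·████
██·███
[6] ████·█
···███
█·█·██
··█···
█·████
██·███

1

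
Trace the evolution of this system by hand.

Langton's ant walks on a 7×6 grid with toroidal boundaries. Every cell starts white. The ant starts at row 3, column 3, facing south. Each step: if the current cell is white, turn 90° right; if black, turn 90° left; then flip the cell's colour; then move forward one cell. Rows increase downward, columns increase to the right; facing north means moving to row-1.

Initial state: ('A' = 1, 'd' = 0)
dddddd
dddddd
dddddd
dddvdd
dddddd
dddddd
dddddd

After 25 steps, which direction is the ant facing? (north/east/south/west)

west

gen 0: dddddd
dddddd
dddddd
dddvdd
dddddd
dddddd
dddddd
gen 1: dddddd
dddddd
dddddd
dd<Add
dddddd
dddddd
dddddd
gen 2: dddddd
dddddd
dd^ddd
ddAAdd
dddddd
dddddd
dddddd
gen 3: dddddd
dddddd
ddA>dd
ddAAdd
dddddd
dddddd
dddddd
gen 4: dddddd
dddddd
ddAAdd
ddAvdd
dddddd
dddddd
dddddd
gen 5: dddddd
dddddd
ddAAdd
ddAd>d
dddddd
dddddd
dddddd
gen 6: dddddd
dddddd
ddAAdd
ddAdAd
ddddvd
dddddd
dddddd
gen 7: dddddd
dddddd
ddAAdd
ddAdAd
ddd<Ad
dddddd
dddddd
gen 8: dddddd
dddddd
ddAAdd
ddA^Ad
dddAAd
dddddd
dddddd
gen 9: dddddd
dddddd
ddAAdd
ddAA>d
dddAAd
dddddd
dddddd
gen 10: dddddd
dddddd
ddAA^d
ddAAdd
dddAAd
dddddd
dddddd
gen 11: dddddd
dddddd
ddAAA>
ddAAdd
dddAAd
dddddd
dddddd
gen 12: dddddd
dddddd
ddAAAA
ddAAdv
dddAAd
dddddd
dddddd
gen 13: dddddd
dddddd
ddAAAA
ddAA<A
dddAAd
dddddd
dddddd
gen 14: dddddd
dddddd
ddAA^A
ddAAAA
dddAAd
dddddd
dddddd
gen 15: dddddd
dddddd
ddA<dA
ddAAAA
dddAAd
dddddd
dddddd
gen 16: dddddd
dddddd
ddAddA
ddAvAA
dddAAd
dddddd
dddddd
gen 17: dddddd
dddddd
ddAddA
ddAd>A
dddAAd
dddddd
dddddd
gen 18: dddddd
dddddd
ddAd^A
ddAddA
dddAAd
dddddd
dddddd
gen 19: dddddd
dddddd
ddAdA>
ddAddA
dddAAd
dddddd
dddddd
gen 20: dddddd
ddddd^
ddAdAd
ddAddA
dddAAd
dddddd
dddddd
gen 21: dddddd
>ddddA
ddAdAd
ddAddA
dddAAd
dddddd
dddddd
gen 22: dddddd
AddddA
vdAdAd
ddAddA
dddAAd
dddddd
dddddd
gen 23: dddddd
AddddA
AdAdA<
ddAddA
dddAAd
dddddd
dddddd
gen 24: dddddd
Adddd^
AdAdAA
ddAddA
dddAAd
dddddd
dddddd
gen 25: dddddd
Addd<d
AdAdAA
ddAddA
dddAAd
dddddd
dddddd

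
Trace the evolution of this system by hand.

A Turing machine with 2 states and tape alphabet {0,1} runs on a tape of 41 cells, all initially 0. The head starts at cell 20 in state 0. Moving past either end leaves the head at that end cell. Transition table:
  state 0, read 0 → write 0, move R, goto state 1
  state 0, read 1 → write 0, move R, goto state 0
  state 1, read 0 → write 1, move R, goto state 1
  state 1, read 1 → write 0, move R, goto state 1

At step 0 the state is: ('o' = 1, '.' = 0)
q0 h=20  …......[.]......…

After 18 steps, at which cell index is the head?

t=0: q0 h=20  …......[.]......…
t=1: q1 h=21  …......[.]......…
t=2: q1 h=22  ….....o[.]......…
t=3: q1 h=23  …....oo[.]......…
t=4: q1 h=24  …...ooo[.]......…
t=5: q1 h=25  …..oooo[.]......…
t=6: q1 h=26  ….ooooo[.]......…
t=7: q1 h=27  …oooooo[.]......…
t=8: q1 h=28  …oooooo[.]......…
t=9: q1 h=29  …oooooo[.]......…
t=10: q1 h=30  …oooooo[.]......…
t=11: q1 h=31  …oooooo[.]......…
t=12: q1 h=32  …oooooo[.]......…
t=13: q1 h=33  …oooooo[.]......…
t=14: q1 h=34  …oooooo[.]......|
t=15: q1 h=35  …oooooo[.].....|
t=16: q1 h=36  …oooooo[.]....|
t=17: q1 h=37  …oooooo[.]...|
t=18: q1 h=38  …oooooo[.]..|

38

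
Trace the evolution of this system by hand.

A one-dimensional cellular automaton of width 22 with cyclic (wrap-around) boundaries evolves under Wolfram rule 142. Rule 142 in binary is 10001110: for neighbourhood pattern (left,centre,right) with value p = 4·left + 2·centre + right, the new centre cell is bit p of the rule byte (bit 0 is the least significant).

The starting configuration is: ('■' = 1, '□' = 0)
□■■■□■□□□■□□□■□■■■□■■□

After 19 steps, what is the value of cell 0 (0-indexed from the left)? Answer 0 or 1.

0

gen 0: □■■■□■□□□■□□□■□■■■□■■□
gen 1: ■■■□□■□□■■□□■■□■■□□■□□
gen 2: ■■□□■■□■■□□■■□□■□□■■□■
gen 3: ■□□■■□□■□□■■□□■■□■■□□■
gen 4: □□■■□□■■□■■□□■■□□■□□■■
gen 5: □■■□□■■□□■□□■■□□■■□■■□
gen 6: ■■□□■■□□■■□■■□□■■□□■□□
gen 7: ■□□■■□□■■□□■□□■■□□■■□■
gen 8: □□■■□□■■□□■■□■■□□■■□□■
gen 9: □■■□□■■□□■■□□■□□■■□□■■
gen 10: □■□□■■□□■■□□■■□■■□□■■□
gen 11: ■■□■■□□■■□□■■□□■□□■■□□
gen 12: ■□□■□□■■□□■■□□■■□■■□□■
gen 13: □□■■□■■□□■■□□■■□□■□□■■
gen 14: □■■□□■□□■■□□■■□□■■□■■□
gen 15: ■■□□■■□■■□□■■□□■■□□■□□
gen 16: ■□□■■□□■□□■■□□■■□□■■□■
gen 17: □□■■□□■■□■■□□■■□□■■□□■
gen 18: □■■□□■■□□■□□■■□□■■□□■■
gen 19: □■□□■■□□■■□■■□□■■□□■■□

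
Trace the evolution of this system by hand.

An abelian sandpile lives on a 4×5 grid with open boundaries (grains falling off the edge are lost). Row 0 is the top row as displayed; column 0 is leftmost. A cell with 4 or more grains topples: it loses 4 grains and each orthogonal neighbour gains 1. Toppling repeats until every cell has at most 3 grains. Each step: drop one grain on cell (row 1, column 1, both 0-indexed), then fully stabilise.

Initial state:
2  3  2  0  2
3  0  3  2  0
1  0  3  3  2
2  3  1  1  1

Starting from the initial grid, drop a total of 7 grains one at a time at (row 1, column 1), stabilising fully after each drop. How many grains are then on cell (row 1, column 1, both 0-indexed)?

3

step 0: 2  3  2  0  2
3  0  3  2  0
1  0  3  3  2
2  3  1  1  1
step 1: 2  3  2  0  2
3  1  3  2  0
1  0  3  3  2
2  3  1  1  1
step 2: 2  3  2  0  2
3  2  3  2  0
1  0  3  3  2
2  3  1  1  1
step 3: 2  3  2  0  2
3  3  3  2  0
1  0  3  3  2
2  3  1  1  1
step 4: 0  2  0  2  2
1  3  3  0  1
2  2  1  1  3
2  3  2  2  1
step 5: 0  3  1  2  2
2  1  0  1  1
2  3  2  1  3
2  3  2  2  1
step 6: 0  3  1  2  2
2  2  0  1  1
2  3  2  1  3
2  3  2  2  1
step 7: 0  3  1  2  2
2  3  0  1  1
2  3  2  1  3
2  3  2  2  1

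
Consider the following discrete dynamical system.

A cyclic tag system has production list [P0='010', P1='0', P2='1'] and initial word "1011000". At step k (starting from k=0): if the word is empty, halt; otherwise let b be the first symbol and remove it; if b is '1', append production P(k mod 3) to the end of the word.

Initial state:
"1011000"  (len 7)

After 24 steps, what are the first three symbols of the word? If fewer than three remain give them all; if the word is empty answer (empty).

t=0: "1011000"  (len 7)
t=1: "011000010"  (len 9)
t=2: "11000010"  (len 8)
t=3: "10000101"  (len 8)
t=4: "0000101010"  (len 10)
t=5: "000101010"  (len 9)
t=6: "00101010"  (len 8)
t=7: "0101010"  (len 7)
t=8: "101010"  (len 6)
t=9: "010101"  (len 6)
t=10: "10101"  (len 5)
t=11: "01010"  (len 5)
t=12: "1010"  (len 4)
t=13: "010010"  (len 6)
t=14: "10010"  (len 5)
t=15: "00101"  (len 5)
t=16: "0101"  (len 4)
t=17: "101"  (len 3)
t=18: "011"  (len 3)
t=19: "11"  (len 2)
t=20: "10"  (len 2)
t=21: "01"  (len 2)
t=22: "1"  (len 1)
t=23: "0"  (len 1)
t=24: (halted — word empty)

(empty)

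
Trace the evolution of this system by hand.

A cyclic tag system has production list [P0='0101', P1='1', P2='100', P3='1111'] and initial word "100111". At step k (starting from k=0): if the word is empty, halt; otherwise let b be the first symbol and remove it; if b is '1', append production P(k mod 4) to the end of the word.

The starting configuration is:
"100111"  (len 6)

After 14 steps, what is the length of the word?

22

t=0: "100111"  (len 6)
t=1: "001110101"  (len 9)
t=2: "01110101"  (len 8)
t=3: "1110101"  (len 7)
t=4: "1101011111"  (len 10)
t=5: "1010111110101"  (len 13)
t=6: "0101111101011"  (len 13)
t=7: "101111101011"  (len 12)
t=8: "011111010111111"  (len 15)
t=9: "11111010111111"  (len 14)
t=10: "11110101111111"  (len 14)
t=11: "1110101111111100"  (len 16)
t=12: "1101011111111001111"  (len 19)
t=13: "1010111111110011110101"  (len 22)
t=14: "0101111111100111101011"  (len 22)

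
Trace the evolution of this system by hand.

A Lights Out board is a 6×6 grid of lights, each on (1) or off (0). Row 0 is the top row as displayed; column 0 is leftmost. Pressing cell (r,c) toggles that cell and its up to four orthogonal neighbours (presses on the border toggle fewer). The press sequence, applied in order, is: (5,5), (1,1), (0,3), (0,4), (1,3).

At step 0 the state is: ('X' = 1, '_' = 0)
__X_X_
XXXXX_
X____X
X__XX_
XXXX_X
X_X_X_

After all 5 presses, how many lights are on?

21

k=0  __X_X_
XXXXX_
X____X
X__XX_
XXXX_X
X_X_X_
k=1  __X_X_
XXXXX_
X____X
X__XX_
XXXX__
X_X__X
k=2  _XX_X_
___XX_
XX___X
X__XX_
XXXX__
X_X__X
k=3  _X_X__
____X_
XX___X
X__XX_
XXXX__
X_X__X
k=4  _X__XX
______
XX___X
X__XX_
XXXX__
X_X__X
k=5  _X_XXX
__XXX_
XX_X_X
X__XX_
XXXX__
X_X__X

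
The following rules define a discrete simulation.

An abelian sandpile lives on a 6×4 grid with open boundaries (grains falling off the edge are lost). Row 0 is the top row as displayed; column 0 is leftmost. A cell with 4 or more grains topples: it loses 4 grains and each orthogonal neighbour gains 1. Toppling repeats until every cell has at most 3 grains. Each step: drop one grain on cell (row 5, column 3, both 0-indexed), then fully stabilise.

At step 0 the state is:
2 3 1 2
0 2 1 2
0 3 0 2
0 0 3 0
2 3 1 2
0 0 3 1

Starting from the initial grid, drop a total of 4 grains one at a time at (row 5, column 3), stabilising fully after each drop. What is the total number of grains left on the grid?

step 0: 2 3 1 2
0 2 1 2
0 3 0 2
0 0 3 0
2 3 1 2
0 0 3 1
step 1: 2 3 1 2
0 2 1 2
0 3 0 2
0 0 3 0
2 3 1 2
0 0 3 2
step 2: 2 3 1 2
0 2 1 2
0 3 0 2
0 0 3 0
2 3 1 2
0 0 3 3
step 3: 2 3 1 2
0 2 1 2
0 3 0 2
0 0 3 0
2 3 2 3
0 1 0 1
step 4: 2 3 1 2
0 2 1 2
0 3 0 2
0 0 3 0
2 3 2 3
0 1 0 2

34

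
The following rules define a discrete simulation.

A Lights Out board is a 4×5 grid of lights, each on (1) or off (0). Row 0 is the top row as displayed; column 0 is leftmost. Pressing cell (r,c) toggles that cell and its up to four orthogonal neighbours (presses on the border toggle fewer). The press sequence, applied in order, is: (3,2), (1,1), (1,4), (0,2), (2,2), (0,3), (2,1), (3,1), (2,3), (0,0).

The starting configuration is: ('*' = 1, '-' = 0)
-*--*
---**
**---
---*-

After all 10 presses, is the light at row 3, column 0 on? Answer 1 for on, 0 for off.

step 0: -*--*
---**
**---
---*-
step 1: -*--*
---**
***--
-**--
step 2: ----*
*****
*-*--
-**--
step 3: -----
***--
*-*-*
-**--
step 4: -***-
**---
*-*-*
-**--
step 5: -***-
***--
**-**
-*---
step 6: -*--*
****-
**-**
-*---
step 7: -*--*
*-**-
--***
-----
step 8: -*--*
*-**-
-****
***--
step 9: -*--*
*-*--
-*---
****-
step 10: *---*
--*--
-*---
****-

1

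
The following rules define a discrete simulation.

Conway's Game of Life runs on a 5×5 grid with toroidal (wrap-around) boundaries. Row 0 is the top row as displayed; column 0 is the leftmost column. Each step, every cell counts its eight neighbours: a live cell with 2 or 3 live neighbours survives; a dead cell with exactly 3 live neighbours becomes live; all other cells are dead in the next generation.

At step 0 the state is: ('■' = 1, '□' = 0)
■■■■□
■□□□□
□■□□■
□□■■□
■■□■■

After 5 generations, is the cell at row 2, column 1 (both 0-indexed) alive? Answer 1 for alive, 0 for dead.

1

k=0  ■■■■□
■□□□□
□■□□■
□□■■□
■■□■■
k=1  □□□■□
□□□■□
■■■■■
□□□□□
□□□□□
k=2  □□□□□
■■□□□
■■■■■
■■■■■
□□□□□
k=3  □□□□□
□□□■□
□□□□□
□□□□□
■■■■■
k=4  ■■□□□
□□□□□
□□□□□
■■■■■
■■■■■
k=5  □□□■□
□□□□□
■■■■■
□□□□□
□□□□□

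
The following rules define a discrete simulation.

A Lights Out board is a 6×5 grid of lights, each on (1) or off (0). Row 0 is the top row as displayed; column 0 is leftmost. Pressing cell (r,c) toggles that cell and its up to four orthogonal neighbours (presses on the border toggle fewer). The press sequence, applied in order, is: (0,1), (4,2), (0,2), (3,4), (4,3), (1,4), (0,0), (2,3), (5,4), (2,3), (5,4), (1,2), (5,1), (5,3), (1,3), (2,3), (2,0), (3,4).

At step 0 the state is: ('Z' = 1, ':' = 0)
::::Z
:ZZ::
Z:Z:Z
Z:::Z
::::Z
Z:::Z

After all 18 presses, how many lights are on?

11

k=0  ::::Z
:ZZ::
Z:Z:Z
Z:::Z
::::Z
Z:::Z
k=1  ZZZ:Z
::Z::
Z:Z:Z
Z:::Z
::::Z
Z:::Z
k=2  ZZZ:Z
::Z::
Z:Z:Z
Z:Z:Z
:ZZZZ
Z:Z:Z
k=3  Z::ZZ
:::::
Z:Z:Z
Z:Z:Z
:ZZZZ
Z:Z:Z
k=4  Z::ZZ
:::::
Z:Z::
Z:ZZ:
:ZZZ:
Z:Z:Z
k=5  Z::ZZ
:::::
Z:Z::
Z:Z::
:Z::Z
Z:ZZZ
k=6  Z::Z:
:::ZZ
Z:Z:Z
Z:Z::
:Z::Z
Z:ZZZ
k=7  :Z:Z:
Z::ZZ
Z:Z:Z
Z:Z::
:Z::Z
Z:ZZZ
k=8  :Z:Z:
Z:::Z
Z::Z:
Z:ZZ:
:Z::Z
Z:ZZZ
k=9  :Z:Z:
Z:::Z
Z::Z:
Z:ZZ:
:Z:::
Z:Z::
k=10  :Z:Z:
Z::ZZ
Z:Z:Z
Z:Z::
:Z:::
Z:Z::
k=11  :Z:Z:
Z::ZZ
Z:Z:Z
Z:Z::
:Z::Z
Z:ZZZ
k=12  :ZZZ:
ZZZ:Z
Z:::Z
Z:Z::
:Z::Z
Z:ZZZ
k=13  :ZZZ:
ZZZ:Z
Z:::Z
Z:Z::
::::Z
:Z:ZZ
k=14  :ZZZ:
ZZZ:Z
Z:::Z
Z:Z::
:::ZZ
:ZZ::
k=15  :ZZ::
ZZ:Z:
Z::ZZ
Z:Z::
:::ZZ
:ZZ::
k=16  :ZZ::
ZZ:::
Z:Z::
Z:ZZ:
:::ZZ
:ZZ::
k=17  :ZZ::
:Z:::
:ZZ::
::ZZ:
:::ZZ
:ZZ::
k=18  :ZZ::
:Z:::
:ZZ:Z
::Z:Z
:::Z:
:ZZ::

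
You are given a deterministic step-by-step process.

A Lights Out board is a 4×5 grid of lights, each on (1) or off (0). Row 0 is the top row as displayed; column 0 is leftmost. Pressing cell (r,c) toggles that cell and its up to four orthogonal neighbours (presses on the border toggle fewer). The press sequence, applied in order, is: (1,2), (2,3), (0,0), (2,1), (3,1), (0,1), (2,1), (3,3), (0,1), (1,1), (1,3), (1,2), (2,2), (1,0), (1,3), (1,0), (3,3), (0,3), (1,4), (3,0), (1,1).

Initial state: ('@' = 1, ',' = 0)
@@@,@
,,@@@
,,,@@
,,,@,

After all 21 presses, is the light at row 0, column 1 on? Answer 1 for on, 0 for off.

0

0) @@@,@
,,@@@
,,,@@
,,,@,
1) @@,,@
,@,,@
,,@@@
,,,@,
2) @@,,@
,@,@@
,,,,,
,,,,,
3) ,,,,@
@@,@@
,,,,,
,,,,,
4) ,,,,@
@,,@@
@@@,,
,@,,,
5) ,,,,@
@,,@@
@,@,,
@,@,,
6) @@@,@
@@,@@
@,@,,
@,@,,
7) @@@,@
@,,@@
,@,,,
@@@,,
8) @@@,@
@,,@@
,@,@,
@@,@@
9) ,,,,@
@@,@@
,@,@,
@@,@@
10) ,@,,@
,,@@@
,,,@,
@@,@@
11) ,@,@@
,,,,,
,,,,,
@@,@@
12) ,@@@@
,@@@,
,,@,,
@@,@@
13) ,@@@@
,@,@,
,@,@,
@@@@@
14) @@@@@
@,,@,
@@,@,
@@@@@
15) @@@,@
@,@,@
@@,,,
@@@@@
16) ,@@,@
,@@,@
,@,,,
@@@@@
17) ,@@,@
,@@,@
,@,@,
@@,,,
18) ,@,@,
,@@@@
,@,@,
@@,,,
19) ,@,@@
,@@,,
,@,@@
@@,,,
20) ,@,@@
,@@,,
@@,@@
,,,,,
21) ,,,@@
@,,,,
@,,@@
,,,,,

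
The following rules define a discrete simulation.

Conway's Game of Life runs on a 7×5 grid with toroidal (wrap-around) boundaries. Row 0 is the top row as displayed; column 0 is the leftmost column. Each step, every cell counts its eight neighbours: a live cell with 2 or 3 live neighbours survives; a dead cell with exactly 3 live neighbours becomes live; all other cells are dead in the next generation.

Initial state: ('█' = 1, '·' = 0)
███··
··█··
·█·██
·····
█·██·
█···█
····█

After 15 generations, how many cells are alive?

step 0: ███··
··█··
·█·██
·····
█·██·
█···█
····█
step 1: ████·
····█
··██·
██···
██·█·
██···
···██
step 2: ███··
█···█
█████
█··█·
·····
·█·█·
···█·
step 3: ████·
·····
··█··
█··█·
··█·█
··█··
█··██
step 4: ████·
···█·
·····
·████
·██·█
███··
█····
step 5: ████·
·█·██
····█
·█··█
····█
··███
···█·
step 6: ██···
·█···
··█·█
···██
··█·█
··█·█
█····
step 7: ██···
·██··
█·█·█
█·█·█
█·█·█
██··█
█···█
step 8: ··█·█
··███
··█·█
··█··
··█··
·····
·····
step 9: ··█·█
███·█
·██·█
·██··
·····
·····
·····
step 10: ··█·█
····█
····█
████·
·····
·····
·····
step 11: ···█·
█···█
·██·█
█████
·██··
·····
·····
step 12: ····█
███·█
·····
····█
····█
·····
·····
step 13: ·█·██
██·██
·█·██
·····
·····
·····
·····
step 14: ·█·█·
·█···
·█·█·
·····
·····
·····
·····
step 15: ··█··
██···
··█··
·····
·····
·····
·····

4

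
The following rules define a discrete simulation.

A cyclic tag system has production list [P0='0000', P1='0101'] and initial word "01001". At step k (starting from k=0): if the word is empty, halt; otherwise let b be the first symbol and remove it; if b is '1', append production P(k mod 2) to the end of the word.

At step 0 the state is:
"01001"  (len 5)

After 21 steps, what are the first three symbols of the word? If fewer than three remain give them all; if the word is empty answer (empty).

(empty)

gen 0: "01001"  (len 5)
gen 1: "1001"  (len 4)
gen 2: "0010101"  (len 7)
gen 3: "010101"  (len 6)
gen 4: "10101"  (len 5)
gen 5: "01010000"  (len 8)
gen 6: "1010000"  (len 7)
gen 7: "0100000000"  (len 10)
gen 8: "100000000"  (len 9)
gen 9: "000000000000"  (len 12)
gen 10: "00000000000"  (len 11)
gen 11: "0000000000"  (len 10)
gen 12: "000000000"  (len 9)
gen 13: "00000000"  (len 8)
gen 14: "0000000"  (len 7)
gen 15: "000000"  (len 6)
gen 16: "00000"  (len 5)
gen 17: "0000"  (len 4)
gen 18: "000"  (len 3)
gen 19: "00"  (len 2)
gen 20: "0"  (len 1)
gen 21: (halted — word empty)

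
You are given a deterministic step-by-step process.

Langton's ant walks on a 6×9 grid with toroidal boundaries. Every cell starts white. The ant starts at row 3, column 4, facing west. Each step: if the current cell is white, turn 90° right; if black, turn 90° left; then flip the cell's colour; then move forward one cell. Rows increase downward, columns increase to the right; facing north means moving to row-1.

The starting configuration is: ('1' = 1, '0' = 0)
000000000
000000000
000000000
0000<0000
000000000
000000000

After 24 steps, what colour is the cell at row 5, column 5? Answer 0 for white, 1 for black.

1

gen 0: 000000000
000000000
000000000
0000<0000
000000000
000000000
gen 1: 000000000
000000000
0000^0000
000010000
000000000
000000000
gen 2: 000000000
000000000
00001>000
000010000
000000000
000000000
gen 3: 000000000
000000000
000011000
00001v000
000000000
000000000
gen 4: 000000000
000000000
000011000
0000<1000
000000000
000000000
gen 5: 000000000
000000000
000011000
000001000
0000v0000
000000000
gen 6: 000000000
000000000
000011000
000001000
000<10000
000000000
gen 7: 000000000
000000000
000011000
000^01000
000110000
000000000
gen 8: 000000000
000000000
000011000
0001>1000
000110000
000000000
gen 9: 000000000
000000000
000011000
000111000
0001v0000
000000000
gen 10: 000000000
000000000
000011000
000111000
00010>000
000000000
gen 11: 000000000
000000000
000011000
000111000
000101000
00000v000
gen 12: 000000000
000000000
000011000
000111000
000101000
0000<1000
gen 13: 000000000
000000000
000011000
000111000
0001^1000
000011000
gen 14: 000000000
000000000
000011000
000111000
00011>000
000011000
gen 15: 000000000
000000000
000011000
00011^000
000110000
000011000
gen 16: 000000000
000000000
000011000
0001<0000
000110000
000011000
gen 17: 000000000
000000000
000011000
000100000
0001v0000
000011000
gen 18: 000000000
000000000
000011000
000100000
00010>000
000011000
gen 19: 000000000
000000000
000011000
000100000
000101000
00001v000
gen 20: 000000000
000000000
000011000
000100000
000101000
000010>00
gen 21: 000000v00
000000000
000011000
000100000
000101000
000010100
gen 22: 00000<100
000000000
000011000
000100000
000101000
000010100
gen 23: 000001100
000000000
000011000
000100000
000101000
00001^100
gen 24: 000001100
000000000
000011000
000100000
000101000
000011>00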